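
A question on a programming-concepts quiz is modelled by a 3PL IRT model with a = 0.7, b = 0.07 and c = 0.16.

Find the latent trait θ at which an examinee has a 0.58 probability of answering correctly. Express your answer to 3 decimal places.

P(θ) = c + (1 − c) · 1 / (1 + exp(−a(θ − b)))
Remove guessing floor: (0.58 − 0.16)/(1 − 0.16) = 0.5000
logit = ln(0.5000/0.5000) = 0.0000
θ = b + logit/(a) = 0.07 + 0.0000/0.7000 = 0.0700

0.070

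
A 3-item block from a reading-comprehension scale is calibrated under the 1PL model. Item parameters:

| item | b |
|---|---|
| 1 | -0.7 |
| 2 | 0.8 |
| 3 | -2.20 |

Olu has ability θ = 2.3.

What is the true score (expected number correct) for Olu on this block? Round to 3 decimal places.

P(θ) = 1 / (1 + exp(−(θ − b)))
P_1 = 1/(1+e^{-3.0000}) = 0.9526
P_2 = 1/(1+e^{-1.5000}) = 0.8176
P_3 = 1/(1+e^{-4.5000}) = 0.9890
E[score] = 0.9526 + 0.8176 + 0.9890 = 2.7592

2.759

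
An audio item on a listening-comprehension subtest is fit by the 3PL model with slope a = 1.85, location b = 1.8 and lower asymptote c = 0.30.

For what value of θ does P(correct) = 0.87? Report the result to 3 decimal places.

2.599

P(θ) = c + (1 − c) · 1 / (1 + exp(−a(θ − b)))
Remove guessing floor: (0.87 − 0.30)/(1 − 0.30) = 0.8143
logit = ln(0.8143/0.1857) = 1.4781
θ = b + logit/(a) = 1.8 + 1.4781/1.8500 = 2.5990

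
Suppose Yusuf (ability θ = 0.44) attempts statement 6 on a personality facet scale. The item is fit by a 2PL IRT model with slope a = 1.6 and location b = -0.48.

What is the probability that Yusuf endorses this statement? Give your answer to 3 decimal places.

P(θ) = 1 / (1 + exp(−a(θ − b)))
Exponent: 1.6 × (0.44 − (-0.48)) = 1.4720
1/(1 + e^{-1.4720}) = 0.8134

0.813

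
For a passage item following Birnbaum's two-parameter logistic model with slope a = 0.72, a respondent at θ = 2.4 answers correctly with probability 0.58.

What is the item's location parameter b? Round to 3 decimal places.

P(θ) = 1 / (1 + exp(−a(θ − b)))
logit(0.58) = ln(0.58/0.42) = 0.3228
b = θ − logit/(a) = 2.4 − 0.3228/0.7200 = 1.9517

1.952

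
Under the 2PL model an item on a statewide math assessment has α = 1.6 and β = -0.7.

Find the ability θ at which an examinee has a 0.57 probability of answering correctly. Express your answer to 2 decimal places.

-0.52

P(θ) = 1 / (1 + exp(−α(θ − β)))
logit = ln(0.5700/0.4300) = 0.2819
θ = β + logit/(α) = -0.7 + 0.2819/1.6000 = -0.5238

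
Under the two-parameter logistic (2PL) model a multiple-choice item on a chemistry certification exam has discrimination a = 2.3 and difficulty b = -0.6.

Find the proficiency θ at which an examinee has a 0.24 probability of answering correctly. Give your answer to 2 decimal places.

P(θ) = 1 / (1 + exp(−a(θ − b)))
logit = ln(0.2400/0.7600) = -1.1527
θ = b + logit/(a) = -0.6 + (-1.1527)/2.3000 = -1.1012

-1.10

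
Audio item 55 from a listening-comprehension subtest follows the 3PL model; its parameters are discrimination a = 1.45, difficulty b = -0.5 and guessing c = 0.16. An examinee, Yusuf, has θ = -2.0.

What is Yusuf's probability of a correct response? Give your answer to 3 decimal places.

P(θ) = c + (1 − c) · 1 / (1 + exp(−a(θ − b)))
Exponent: 1.45 × (-2.0 − (-0.5)) = -2.1750
1/(1 + e^{2.1750}) = 0.1020
P = 0.16 + 0.84 × 0.1020 = 0.2457

0.246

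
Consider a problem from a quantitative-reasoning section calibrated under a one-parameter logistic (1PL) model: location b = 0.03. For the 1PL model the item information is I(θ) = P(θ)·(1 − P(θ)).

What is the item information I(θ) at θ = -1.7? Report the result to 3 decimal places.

P = 1/(1+e^{1.7300}) = 0.1506
P(1−P) = 0.1506 × 0.8494 = 0.1279
I = P(1−P) = 0.12791

0.128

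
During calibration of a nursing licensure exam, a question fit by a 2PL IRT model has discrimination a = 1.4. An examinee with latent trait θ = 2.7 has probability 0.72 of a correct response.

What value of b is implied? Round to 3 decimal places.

P(θ) = 1 / (1 + exp(−a(θ − b)))
logit(0.72) = ln(0.72/0.28) = 0.9445
b = θ − logit/(a) = 2.7 − 0.9445/1.4000 = 2.0254

2.025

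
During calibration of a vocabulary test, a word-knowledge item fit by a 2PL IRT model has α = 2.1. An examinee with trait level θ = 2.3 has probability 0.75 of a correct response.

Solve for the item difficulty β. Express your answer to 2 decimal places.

1.78

P(θ) = 1 / (1 + exp(−α(θ − β)))
logit(0.75) = ln(0.75/0.25) = 1.0986
β = θ − logit/(α) = 2.3 − 1.0986/2.1000 = 1.7769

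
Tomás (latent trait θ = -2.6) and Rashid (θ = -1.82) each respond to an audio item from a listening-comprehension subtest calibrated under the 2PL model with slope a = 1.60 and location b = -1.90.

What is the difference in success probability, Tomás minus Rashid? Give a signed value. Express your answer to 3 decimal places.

P(θ) = 1 / (1 + exp(−a(θ − b)))
P(Tomás) = 0.2460  [exponent -1.1200]
P(Rashid) = 0.5320  [exponent 0.1280]
Difference = 0.2460 − 0.5320 = -0.2859

-0.286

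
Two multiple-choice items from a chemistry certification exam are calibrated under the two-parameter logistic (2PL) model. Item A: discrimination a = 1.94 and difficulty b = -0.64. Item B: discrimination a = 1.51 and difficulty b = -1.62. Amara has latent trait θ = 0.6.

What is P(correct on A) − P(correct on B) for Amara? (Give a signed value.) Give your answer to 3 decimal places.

-0.049

P(θ) = 1 / (1 + exp(−a(θ − b)))
P_A = 0.9173
P_B = 0.9662
P_A − P_B = -0.0489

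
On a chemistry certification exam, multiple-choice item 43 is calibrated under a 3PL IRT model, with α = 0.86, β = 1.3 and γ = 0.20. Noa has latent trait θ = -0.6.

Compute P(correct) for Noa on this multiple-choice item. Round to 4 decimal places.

0.3306

P(θ) = γ + (1 − γ) · 1 / (1 + exp(−α(θ − β)))
Exponent: 0.86 × (-0.6 − 1.3) = -1.6340
1/(1 + e^{1.6340}) = 0.1633
P = 0.20 + 0.80 × 0.1633 = 0.3306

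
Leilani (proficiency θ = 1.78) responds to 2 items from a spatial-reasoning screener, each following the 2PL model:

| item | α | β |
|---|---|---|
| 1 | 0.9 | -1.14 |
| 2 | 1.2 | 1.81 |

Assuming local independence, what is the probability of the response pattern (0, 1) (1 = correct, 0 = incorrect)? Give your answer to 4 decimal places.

P(θ) = 1 / (1 + exp(−α(θ − β)))
P_1 = 1/(1+e^{-2.6280}) = 0.9326
P_2 = 1/(1+e^{0.0360}) = 0.4910
L = (1−P_1) × P_2 = 0.0674 × 0.4910 = 0.03307

0.0331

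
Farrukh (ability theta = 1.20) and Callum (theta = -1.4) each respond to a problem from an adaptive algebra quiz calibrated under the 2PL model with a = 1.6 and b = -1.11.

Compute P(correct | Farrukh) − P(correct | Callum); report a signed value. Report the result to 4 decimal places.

P(theta) = 1 / (1 + exp(−a(theta − b)))
P(Farrukh) = 0.9758  [exponent 3.6960]
P(Callum) = 0.3860  [exponent -0.4640]
Difference = 0.9758 − 0.3860 = 0.5897

0.5897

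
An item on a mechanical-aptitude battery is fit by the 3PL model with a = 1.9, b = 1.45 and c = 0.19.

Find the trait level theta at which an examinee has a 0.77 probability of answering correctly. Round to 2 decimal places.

P(theta) = c + (1 − c) · 1 / (1 + exp(−a(theta − b)))
Remove guessing floor: (0.77 − 0.19)/(1 − 0.19) = 0.7160
logit = ln(0.7160/0.2840) = 0.9249
theta = b + logit/(a) = 1.45 + 0.9249/1.9000 = 1.9368

1.94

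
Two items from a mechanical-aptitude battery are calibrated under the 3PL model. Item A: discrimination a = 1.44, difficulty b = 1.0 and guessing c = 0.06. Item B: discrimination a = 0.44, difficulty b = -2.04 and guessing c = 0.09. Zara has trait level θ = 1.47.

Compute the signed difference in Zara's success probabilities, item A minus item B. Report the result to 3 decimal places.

-0.157

P(θ) = c + (1 − c) · 1 / (1 + exp(−a(θ − b)))
P_A = 0.6832
P_B = 0.8399
P_A − P_B = -0.1567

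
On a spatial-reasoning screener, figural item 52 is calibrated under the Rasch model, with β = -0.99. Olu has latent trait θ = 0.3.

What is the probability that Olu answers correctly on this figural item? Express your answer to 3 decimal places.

P(θ) = 1 / (1 + exp(−(θ − β)))
Exponent: (0.3 − (-0.99)) = 1.2900
1/(1 + e^{-1.2900}) = 0.7841
P = 0.7841

0.784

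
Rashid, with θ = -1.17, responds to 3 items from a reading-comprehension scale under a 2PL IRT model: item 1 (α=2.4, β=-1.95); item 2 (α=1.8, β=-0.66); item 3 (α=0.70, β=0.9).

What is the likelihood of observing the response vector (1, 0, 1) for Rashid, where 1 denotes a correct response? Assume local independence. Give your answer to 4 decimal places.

P(θ) = 1 / (1 + exp(−α(θ − β)))
P_1 = 1/(1+e^{-1.8720}) = 0.8667
P_2 = 1/(1+e^{0.9180}) = 0.2854
P_3 = 1/(1+e^{1.4490}) = 0.1902
L = P_1 × (1−P_2) × P_3 = 0.8667 × 0.7146 × 0.1902 = 0.11778

0.1178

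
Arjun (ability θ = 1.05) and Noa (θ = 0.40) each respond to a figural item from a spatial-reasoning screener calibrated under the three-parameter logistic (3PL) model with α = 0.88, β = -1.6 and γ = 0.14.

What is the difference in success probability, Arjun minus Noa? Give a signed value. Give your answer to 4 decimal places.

P(θ) = γ + (1 − γ) · 1 / (1 + exp(−α(θ − β)))
P(Arjun) = 0.9239  [exponent 2.3320]
P(Noa) = 0.8738  [exponent 1.7600]
Difference = 0.9239 − 0.8738 = 0.0501

0.0501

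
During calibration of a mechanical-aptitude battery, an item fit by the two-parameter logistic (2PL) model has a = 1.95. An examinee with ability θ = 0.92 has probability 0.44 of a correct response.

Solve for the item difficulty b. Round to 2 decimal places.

P(θ) = 1 / (1 + exp(−a(θ − b)))
logit(0.44) = ln(0.44/0.56) = -0.2412
b = θ − logit/(a) = 0.92 − (-0.2412)/1.9500 = 1.0437

1.04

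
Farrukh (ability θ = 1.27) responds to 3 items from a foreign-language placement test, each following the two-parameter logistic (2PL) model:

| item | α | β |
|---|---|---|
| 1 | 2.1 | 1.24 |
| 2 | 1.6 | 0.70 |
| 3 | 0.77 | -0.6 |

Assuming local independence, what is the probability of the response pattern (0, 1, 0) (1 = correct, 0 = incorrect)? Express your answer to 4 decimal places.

0.0662

P(θ) = 1 / (1 + exp(−α(θ − β)))
P_1 = 1/(1+e^{-0.0630}) = 0.5157
P_2 = 1/(1+e^{-0.9120}) = 0.7134
P_3 = 1/(1+e^{-1.4399}) = 0.8084
L = (1−P_1) × P_2 × (1−P_3) = 0.4843 × 0.7134 × 0.1916 = 0.06618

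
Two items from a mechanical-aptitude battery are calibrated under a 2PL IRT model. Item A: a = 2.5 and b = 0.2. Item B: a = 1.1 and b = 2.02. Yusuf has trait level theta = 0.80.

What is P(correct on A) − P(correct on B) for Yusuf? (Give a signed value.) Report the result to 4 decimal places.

0.6104

P(theta) = 1 / (1 + exp(−a(theta − b)))
P_A = 0.8176
P_B = 0.2072
P_A − P_B = 0.6104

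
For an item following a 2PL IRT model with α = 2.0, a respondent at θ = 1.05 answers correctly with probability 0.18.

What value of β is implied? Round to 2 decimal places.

P(θ) = 1 / (1 + exp(−α(θ − β)))
logit(0.18) = ln(0.18/0.82) = -1.5163
β = θ − logit/(α) = 1.05 − (-1.5163)/2.0000 = 1.8082

1.81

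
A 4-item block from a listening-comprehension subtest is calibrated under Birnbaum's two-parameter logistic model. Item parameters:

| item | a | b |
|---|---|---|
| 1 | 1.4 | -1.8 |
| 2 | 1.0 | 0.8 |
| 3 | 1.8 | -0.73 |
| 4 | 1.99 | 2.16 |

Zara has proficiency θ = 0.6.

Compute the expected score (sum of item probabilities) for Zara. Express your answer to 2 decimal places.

2.38

P(θ) = 1 / (1 + exp(−a(θ − b)))
P_1 = 1/(1+e^{-3.3600}) = 0.9664
P_2 = 1/(1+e^{0.2000}) = 0.4502
P_3 = 1/(1+e^{-2.3940}) = 0.9164
P_4 = 1/(1+e^{3.1044}) = 0.0429
E[score] = 0.9664 + 0.4502 + 0.9164 + 0.0429 = 2.3759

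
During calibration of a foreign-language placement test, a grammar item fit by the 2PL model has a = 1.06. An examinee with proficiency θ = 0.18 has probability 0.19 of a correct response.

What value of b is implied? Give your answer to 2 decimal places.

P(θ) = 1 / (1 + exp(−a(θ − b)))
logit(0.19) = ln(0.19/0.81) = -1.4500
b = θ − logit/(a) = 0.18 − (-1.4500)/1.0600 = 1.5479

1.55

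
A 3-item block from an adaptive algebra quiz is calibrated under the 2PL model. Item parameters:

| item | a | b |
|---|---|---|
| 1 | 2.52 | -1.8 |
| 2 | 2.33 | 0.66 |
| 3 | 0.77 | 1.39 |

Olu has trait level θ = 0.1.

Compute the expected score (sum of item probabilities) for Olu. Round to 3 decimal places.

P(θ) = 1 / (1 + exp(−a(θ − b)))
P_1 = 1/(1+e^{-4.7880}) = 0.9917
P_2 = 1/(1+e^{1.3048}) = 0.2134
P_3 = 1/(1+e^{0.9933}) = 0.2703
E[score] = 0.9917 + 0.2134 + 0.2703 = 1.4754

1.475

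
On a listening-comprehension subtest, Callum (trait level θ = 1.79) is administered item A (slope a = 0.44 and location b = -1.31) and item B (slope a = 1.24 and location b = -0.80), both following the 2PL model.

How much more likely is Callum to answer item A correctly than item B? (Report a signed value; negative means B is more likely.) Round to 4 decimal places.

P(θ) = 1 / (1 + exp(−a(θ − b)))
P_A = 0.7964
P_B = 0.9613
P_A − P_B = -0.1649

-0.1649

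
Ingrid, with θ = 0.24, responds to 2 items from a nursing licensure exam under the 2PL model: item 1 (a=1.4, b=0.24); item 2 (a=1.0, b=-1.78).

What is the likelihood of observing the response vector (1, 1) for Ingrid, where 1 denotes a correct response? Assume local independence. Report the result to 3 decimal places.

0.441

P(θ) = 1 / (1 + exp(−a(θ − b)))
P_1 = 1/(1+e^{0.0000}) = 0.5000
P_2 = 1/(1+e^{-2.0200}) = 0.8829
L = P_1 × P_2 = 0.5000 × 0.8829 = 0.44144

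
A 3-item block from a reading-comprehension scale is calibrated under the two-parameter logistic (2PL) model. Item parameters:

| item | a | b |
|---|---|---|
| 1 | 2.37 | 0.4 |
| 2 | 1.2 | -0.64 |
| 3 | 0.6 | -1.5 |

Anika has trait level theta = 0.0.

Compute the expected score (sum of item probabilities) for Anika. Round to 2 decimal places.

1.67

P(theta) = 1 / (1 + exp(−a(theta − b)))
P_1 = 1/(1+e^{0.9480}) = 0.2793
P_2 = 1/(1+e^{-0.7680}) = 0.6831
P_3 = 1/(1+e^{-0.9000}) = 0.7109
E[score] = 0.2793 + 0.6831 + 0.7109 = 1.6733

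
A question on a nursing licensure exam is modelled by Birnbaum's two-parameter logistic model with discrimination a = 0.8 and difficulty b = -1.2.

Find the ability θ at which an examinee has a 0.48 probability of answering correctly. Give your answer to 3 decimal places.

-1.300

P(θ) = 1 / (1 + exp(−a(θ − b)))
logit = ln(0.4800/0.5200) = -0.0800
θ = b + logit/(a) = -1.2 + (-0.0800)/0.8000 = -1.3001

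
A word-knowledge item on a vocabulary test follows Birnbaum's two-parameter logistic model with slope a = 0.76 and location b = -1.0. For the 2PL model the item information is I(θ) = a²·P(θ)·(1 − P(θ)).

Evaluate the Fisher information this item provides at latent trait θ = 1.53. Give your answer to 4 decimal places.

0.0643

P = 1/(1+e^{-1.9228}) = 0.8725
P(1−P) = 0.8725 × 0.1275 = 0.1113
I = a² × P(1−P) = 0.76² × 0.1113 = 0.06428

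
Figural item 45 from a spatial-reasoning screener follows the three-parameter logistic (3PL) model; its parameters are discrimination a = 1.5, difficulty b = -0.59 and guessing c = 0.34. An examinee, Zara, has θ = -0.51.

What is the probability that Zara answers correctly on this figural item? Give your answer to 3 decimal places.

0.690

P(θ) = c + (1 − c) · 1 / (1 + exp(−a(θ − b)))
Exponent: 1.5 × (-0.51 − (-0.59)) = 0.1200
1/(1 + e^{-0.1200}) = 0.5300
P = 0.34 + 0.66 × 0.5300 = 0.6898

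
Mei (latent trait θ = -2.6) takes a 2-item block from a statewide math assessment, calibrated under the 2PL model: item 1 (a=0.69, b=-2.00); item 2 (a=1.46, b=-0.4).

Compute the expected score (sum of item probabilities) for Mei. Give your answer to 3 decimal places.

P(θ) = 1 / (1 + exp(−a(θ − b)))
P_1 = 1/(1+e^{0.4140}) = 0.3980
P_2 = 1/(1+e^{3.2120}) = 0.0387
E[score] = 0.3980 + 0.0387 = 0.4367

0.437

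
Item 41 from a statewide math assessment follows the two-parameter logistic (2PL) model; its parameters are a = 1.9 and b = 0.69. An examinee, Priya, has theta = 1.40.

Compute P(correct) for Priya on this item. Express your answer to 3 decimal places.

P(theta) = 1 / (1 + exp(−a(theta − b)))
Exponent: 1.9 × (1.40 − 0.69) = 1.3490
1/(1 + e^{-1.3490}) = 0.7940

0.794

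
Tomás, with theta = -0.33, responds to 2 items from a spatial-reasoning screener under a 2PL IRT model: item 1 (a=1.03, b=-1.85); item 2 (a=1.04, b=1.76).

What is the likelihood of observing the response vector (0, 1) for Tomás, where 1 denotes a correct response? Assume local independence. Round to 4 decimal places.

0.0177

P(theta) = 1 / (1 + exp(−a(theta − b)))
P_1 = 1/(1+e^{-1.5656}) = 0.8272
P_2 = 1/(1+e^{2.1736}) = 0.1021
L = (1−P_1) × P_2 = 0.1728 × 0.1021 = 0.01766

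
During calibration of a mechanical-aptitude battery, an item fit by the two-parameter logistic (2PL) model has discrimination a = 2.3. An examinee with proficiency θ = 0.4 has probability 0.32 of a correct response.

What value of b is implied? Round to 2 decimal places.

0.73

P(θ) = 1 / (1 + exp(−a(θ − b)))
logit(0.32) = ln(0.32/0.68) = -0.7538
b = θ − logit/(a) = 0.4 − (-0.7538)/2.3000 = 0.7277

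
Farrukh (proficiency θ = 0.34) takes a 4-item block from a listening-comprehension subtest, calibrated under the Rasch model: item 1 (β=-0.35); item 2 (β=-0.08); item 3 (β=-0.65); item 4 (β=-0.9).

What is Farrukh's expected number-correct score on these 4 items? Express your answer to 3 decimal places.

2.774

P(θ) = 1 / (1 + exp(−(θ − β)))
P_1 = 1/(1+e^{-0.6900}) = 0.6660
P_2 = 1/(1+e^{-0.4200}) = 0.6035
P_3 = 1/(1+e^{-0.9900}) = 0.7291
P_4 = 1/(1+e^{-1.2400}) = 0.7756
E[score] = 0.6660 + 0.6035 + 0.7291 + 0.7756 = 2.7741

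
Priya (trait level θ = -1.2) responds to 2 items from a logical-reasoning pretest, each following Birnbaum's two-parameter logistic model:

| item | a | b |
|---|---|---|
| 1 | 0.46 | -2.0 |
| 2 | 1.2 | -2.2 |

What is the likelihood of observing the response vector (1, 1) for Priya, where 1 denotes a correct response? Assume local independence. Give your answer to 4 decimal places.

P(θ) = 1 / (1 + exp(−a(θ − b)))
P_1 = 1/(1+e^{-0.3680}) = 0.5910
P_2 = 1/(1+e^{-1.2000}) = 0.7685
L = P_1 × P_2 = 0.5910 × 0.7685 = 0.45418

0.4542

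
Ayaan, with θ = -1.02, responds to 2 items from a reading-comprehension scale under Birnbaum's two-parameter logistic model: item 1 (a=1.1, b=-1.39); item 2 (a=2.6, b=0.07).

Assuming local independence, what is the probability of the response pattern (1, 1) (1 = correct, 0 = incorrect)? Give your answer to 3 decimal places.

P(θ) = 1 / (1 + exp(−a(θ − b)))
P_1 = 1/(1+e^{-0.4070}) = 0.6004
P_2 = 1/(1+e^{2.8340}) = 0.0555
L = P_1 × P_2 = 0.6004 × 0.0555 = 0.03333

0.033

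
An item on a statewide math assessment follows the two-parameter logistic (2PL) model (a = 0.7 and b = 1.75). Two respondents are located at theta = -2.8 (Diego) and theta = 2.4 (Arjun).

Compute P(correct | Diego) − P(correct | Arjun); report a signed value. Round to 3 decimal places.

P(theta) = 1 / (1 + exp(−a(theta − b)))
P(Diego) = 0.0397  [exponent -3.1850]
P(Arjun) = 0.6118  [exponent 0.4550]
Difference = 0.0397 − 0.6118 = -0.5721

-0.572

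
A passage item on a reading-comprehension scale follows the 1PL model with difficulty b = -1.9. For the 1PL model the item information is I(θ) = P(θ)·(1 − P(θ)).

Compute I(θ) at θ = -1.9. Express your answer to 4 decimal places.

0.2500

P = 1/(1+e^{0.0000}) = 0.5000
P(1−P) = 0.5000 × 0.5000 = 0.2500
I = P(1−P) = 0.25000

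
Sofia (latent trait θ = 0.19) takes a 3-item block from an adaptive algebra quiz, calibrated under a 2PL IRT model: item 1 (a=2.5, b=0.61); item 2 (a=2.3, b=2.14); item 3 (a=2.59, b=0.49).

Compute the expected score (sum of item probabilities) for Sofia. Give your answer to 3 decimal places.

0.585

P(θ) = 1 / (1 + exp(−a(θ − b)))
P_1 = 1/(1+e^{1.0500}) = 0.2592
P_2 = 1/(1+e^{4.4850}) = 0.0112
P_3 = 1/(1+e^{0.7770}) = 0.3150
E[score] = 0.2592 + 0.0112 + 0.3150 = 0.5853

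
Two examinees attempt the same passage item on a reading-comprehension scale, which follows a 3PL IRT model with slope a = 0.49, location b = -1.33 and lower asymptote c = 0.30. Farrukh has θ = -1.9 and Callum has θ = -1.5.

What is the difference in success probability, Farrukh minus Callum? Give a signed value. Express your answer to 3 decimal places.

P(θ) = c + (1 − c) · 1 / (1 + exp(−a(θ − b)))
P(Farrukh) = 0.6014  [exponent -0.2793]
P(Callum) = 0.6354  [exponent -0.0833]
Difference = 0.6014 − 0.6354 = -0.0340

-0.034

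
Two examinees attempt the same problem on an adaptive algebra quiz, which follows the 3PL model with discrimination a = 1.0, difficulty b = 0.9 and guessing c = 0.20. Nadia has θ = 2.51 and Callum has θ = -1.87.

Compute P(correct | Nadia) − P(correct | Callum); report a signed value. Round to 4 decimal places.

P(θ) = c + (1 − c) · 1 / (1 + exp(−a(θ − b)))
P(Nadia) = 0.8667  [exponent 1.6100]
P(Callum) = 0.2472  [exponent -2.7700]
Difference = 0.8667 − 0.2472 = 0.6196

0.6196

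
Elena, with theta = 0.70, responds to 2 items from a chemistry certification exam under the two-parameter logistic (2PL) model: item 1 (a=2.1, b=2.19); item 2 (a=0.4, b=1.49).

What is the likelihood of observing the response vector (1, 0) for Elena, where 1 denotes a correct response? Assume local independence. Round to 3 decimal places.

0.024

P(theta) = 1 / (1 + exp(−a(theta − b)))
P_1 = 1/(1+e^{3.1290}) = 0.0419
P_2 = 1/(1+e^{0.3160}) = 0.4217
L = P_1 × (1−P_2) = 0.0419 × 0.5783 = 0.02425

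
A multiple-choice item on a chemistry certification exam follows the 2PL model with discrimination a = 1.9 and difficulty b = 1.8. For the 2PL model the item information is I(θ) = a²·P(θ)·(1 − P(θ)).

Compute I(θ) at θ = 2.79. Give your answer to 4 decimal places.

P = 1/(1+e^{-1.8810}) = 0.8677
P(1−P) = 0.8677 × 0.1323 = 0.1148
I = a² × P(1−P) = 1.9² × 0.1148 = 0.41435

0.4143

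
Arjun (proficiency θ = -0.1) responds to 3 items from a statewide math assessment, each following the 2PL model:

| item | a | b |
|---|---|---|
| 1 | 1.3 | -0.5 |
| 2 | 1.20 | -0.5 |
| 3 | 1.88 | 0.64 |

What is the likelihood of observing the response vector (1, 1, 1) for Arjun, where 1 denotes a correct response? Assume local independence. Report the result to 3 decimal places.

0.077

P(θ) = 1 / (1 + exp(−a(θ − b)))
P_1 = 1/(1+e^{-0.5200}) = 0.6271
P_2 = 1/(1+e^{-0.4800}) = 0.6177
P_3 = 1/(1+e^{1.3912}) = 0.1992
L = P_1 × P_2 × P_3 = 0.6271 × 0.6177 × 0.1992 = 0.07718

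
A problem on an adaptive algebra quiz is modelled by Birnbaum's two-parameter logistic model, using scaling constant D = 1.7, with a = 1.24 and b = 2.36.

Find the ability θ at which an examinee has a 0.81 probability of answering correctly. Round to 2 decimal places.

3.05

P(θ) = 1 / (1 + exp(−D·a(θ − b)))
logit = ln(0.8100/0.1900) = 1.4500
θ = b + logit/(1.7·a) = 2.36 + 1.4500/2.1080 = 3.0479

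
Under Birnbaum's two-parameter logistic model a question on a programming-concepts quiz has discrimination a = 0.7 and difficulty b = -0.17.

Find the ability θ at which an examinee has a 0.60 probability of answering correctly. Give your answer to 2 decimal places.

0.41

P(θ) = 1 / (1 + exp(−a(θ − b)))
logit = ln(0.6000/0.4000) = 0.4055
θ = b + logit/(a) = -0.17 + 0.4055/0.7000 = 0.4092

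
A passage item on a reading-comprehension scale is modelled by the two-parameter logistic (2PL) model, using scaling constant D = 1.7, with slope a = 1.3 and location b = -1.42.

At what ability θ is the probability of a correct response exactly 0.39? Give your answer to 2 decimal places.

-1.62

P(θ) = 1 / (1 + exp(−D·a(θ − b)))
logit = ln(0.3900/0.6100) = -0.4473
θ = b + logit/(1.7·a) = -1.42 + (-0.4473)/2.2100 = -1.6224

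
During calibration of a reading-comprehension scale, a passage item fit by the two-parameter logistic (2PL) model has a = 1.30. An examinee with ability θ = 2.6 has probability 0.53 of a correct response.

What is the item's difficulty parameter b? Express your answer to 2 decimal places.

P(θ) = 1 / (1 + exp(−a(θ − b)))
logit(0.53) = ln(0.53/0.47) = 0.1201
b = θ − logit/(a) = 2.6 − 0.1201/1.3000 = 2.5076

2.51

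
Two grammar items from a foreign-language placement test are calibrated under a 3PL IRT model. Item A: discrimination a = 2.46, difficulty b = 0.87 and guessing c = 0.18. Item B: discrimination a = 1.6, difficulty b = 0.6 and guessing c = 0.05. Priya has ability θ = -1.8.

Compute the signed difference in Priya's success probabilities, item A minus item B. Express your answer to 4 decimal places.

0.1112

P(θ) = c + (1 − c) · 1 / (1 + exp(−a(θ − b)))
P_A = 0.1811
P_B = 0.0700
P_A − P_B = 0.1112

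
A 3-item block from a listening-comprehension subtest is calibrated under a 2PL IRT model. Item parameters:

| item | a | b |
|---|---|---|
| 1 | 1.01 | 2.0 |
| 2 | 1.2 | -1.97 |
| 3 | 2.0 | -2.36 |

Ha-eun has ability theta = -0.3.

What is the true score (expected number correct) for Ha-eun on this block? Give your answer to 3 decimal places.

P(theta) = 1 / (1 + exp(−a(theta − b)))
P_1 = 1/(1+e^{2.3230}) = 0.0892
P_2 = 1/(1+e^{-2.0040}) = 0.8812
P_3 = 1/(1+e^{-4.1200}) = 0.9840
E[score] = 0.0892 + 0.8812 + 0.9840 = 1.9545

1.954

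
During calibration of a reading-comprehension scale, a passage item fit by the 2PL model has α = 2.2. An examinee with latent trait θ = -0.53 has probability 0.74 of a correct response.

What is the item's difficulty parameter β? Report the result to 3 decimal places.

P(θ) = 1 / (1 + exp(−α(θ − β)))
logit(0.74) = ln(0.74/0.26) = 1.0460
β = θ − logit/(α) = -0.53 − 1.0460/2.2000 = -1.0054

-1.005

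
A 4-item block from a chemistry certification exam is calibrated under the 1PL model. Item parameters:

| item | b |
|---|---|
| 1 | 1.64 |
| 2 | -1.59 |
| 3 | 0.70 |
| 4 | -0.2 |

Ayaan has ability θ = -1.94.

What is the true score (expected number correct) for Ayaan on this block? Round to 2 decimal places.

P(θ) = 1 / (1 + exp(−(θ − b)))
P_1 = 1/(1+e^{3.5800}) = 0.0271
P_2 = 1/(1+e^{0.3500}) = 0.4134
P_3 = 1/(1+e^{2.6400}) = 0.0666
P_4 = 1/(1+e^{1.7400}) = 0.1493
E[score] = 0.0271 + 0.4134 + 0.0666 + 0.1493 = 0.6564

0.66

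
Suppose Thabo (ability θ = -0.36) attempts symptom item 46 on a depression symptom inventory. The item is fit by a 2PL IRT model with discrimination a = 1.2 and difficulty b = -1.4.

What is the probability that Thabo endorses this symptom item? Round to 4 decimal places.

0.7770

P(θ) = 1 / (1 + exp(−a(θ − b)))
Exponent: 1.2 × (-0.36 − (-1.4)) = 1.2480
1/(1 + e^{-1.2480}) = 0.7770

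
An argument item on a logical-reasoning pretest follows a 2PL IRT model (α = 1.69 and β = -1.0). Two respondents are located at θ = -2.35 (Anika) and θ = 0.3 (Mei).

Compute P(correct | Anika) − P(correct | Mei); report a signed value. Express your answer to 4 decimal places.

-0.8073

P(θ) = 1 / (1 + exp(−α(θ − β)))
P(Anika) = 0.0927  [exponent -2.2815]
P(Mei) = 0.9000  [exponent 2.1970]
Difference = 0.0927 − 0.9000 = -0.8073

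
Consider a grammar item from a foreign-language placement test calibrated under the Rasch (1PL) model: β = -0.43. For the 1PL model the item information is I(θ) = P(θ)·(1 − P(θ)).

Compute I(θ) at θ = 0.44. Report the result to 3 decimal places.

0.208

P = 1/(1+e^{-0.8700}) = 0.7047
P(1−P) = 0.7047 × 0.2953 = 0.2081
I = P(1−P) = 0.20808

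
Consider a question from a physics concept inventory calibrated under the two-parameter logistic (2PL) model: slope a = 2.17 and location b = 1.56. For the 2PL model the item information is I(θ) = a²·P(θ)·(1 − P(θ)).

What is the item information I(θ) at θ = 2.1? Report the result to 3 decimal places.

0.850

P = 1/(1+e^{-1.1718}) = 0.7635
P(1−P) = 0.7635 × 0.2365 = 0.1806
I = a² × P(1−P) = 2.17² × 0.1806 = 0.85035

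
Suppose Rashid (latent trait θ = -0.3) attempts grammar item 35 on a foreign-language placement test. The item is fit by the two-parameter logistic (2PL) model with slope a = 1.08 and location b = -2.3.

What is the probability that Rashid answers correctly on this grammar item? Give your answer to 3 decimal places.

P(θ) = 1 / (1 + exp(−a(θ − b)))
Exponent: 1.08 × (-0.3 − (-2.3)) = 2.1600
1/(1 + e^{-2.1600}) = 0.8966

0.897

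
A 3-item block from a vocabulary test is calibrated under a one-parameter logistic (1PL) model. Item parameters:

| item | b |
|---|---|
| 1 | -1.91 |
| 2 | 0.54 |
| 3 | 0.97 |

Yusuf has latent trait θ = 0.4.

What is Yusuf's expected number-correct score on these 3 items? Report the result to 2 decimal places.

P(θ) = 1 / (1 + exp(−(θ − b)))
P_1 = 1/(1+e^{-2.3100}) = 0.9097
P_2 = 1/(1+e^{0.1400}) = 0.4651
P_3 = 1/(1+e^{0.5700}) = 0.3612
E[score] = 0.9097 + 0.4651 + 0.3612 = 1.7360

1.74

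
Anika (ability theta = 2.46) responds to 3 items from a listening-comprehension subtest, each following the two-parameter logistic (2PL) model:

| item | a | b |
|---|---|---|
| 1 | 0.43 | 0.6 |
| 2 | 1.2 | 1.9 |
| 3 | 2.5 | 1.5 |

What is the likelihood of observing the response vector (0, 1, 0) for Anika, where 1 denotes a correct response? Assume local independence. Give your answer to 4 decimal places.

P(theta) = 1 / (1 + exp(−a(theta − b)))
P_1 = 1/(1+e^{-0.7998}) = 0.6899
P_2 = 1/(1+e^{-0.6720}) = 0.6620
P_3 = 1/(1+e^{-2.4000}) = 0.9168
L = (1−P_1) × P_2 × (1−P_3) = 0.3101 × 0.6620 × 0.0832 = 0.01707

0.0171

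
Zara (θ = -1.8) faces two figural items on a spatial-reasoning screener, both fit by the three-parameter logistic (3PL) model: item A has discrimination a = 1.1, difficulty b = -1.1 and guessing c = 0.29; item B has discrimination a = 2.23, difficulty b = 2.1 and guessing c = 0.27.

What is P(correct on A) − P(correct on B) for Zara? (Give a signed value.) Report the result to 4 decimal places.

P(θ) = c + (1 − c) · 1 / (1 + exp(−a(θ − b)))
P_A = 0.5147
P_B = 0.2701
P_A − P_B = 0.2446

0.2446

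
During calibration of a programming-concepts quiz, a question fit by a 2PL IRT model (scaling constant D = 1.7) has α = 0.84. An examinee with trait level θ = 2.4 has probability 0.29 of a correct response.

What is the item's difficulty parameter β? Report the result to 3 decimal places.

P(θ) = 1 / (1 + exp(−D·α(θ − β)))
logit(0.29) = ln(0.29/0.71) = -0.8954
β = θ − logit/(1.7·α) = 2.4 − (-0.8954)/1.4280 = 3.0270

3.027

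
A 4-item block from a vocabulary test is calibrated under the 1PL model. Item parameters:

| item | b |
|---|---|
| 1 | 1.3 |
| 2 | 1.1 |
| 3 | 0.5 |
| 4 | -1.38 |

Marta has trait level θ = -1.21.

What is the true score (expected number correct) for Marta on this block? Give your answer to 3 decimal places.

0.861

P(θ) = 1 / (1 + exp(−(θ − b)))
P_1 = 1/(1+e^{2.5100}) = 0.0752
P_2 = 1/(1+e^{2.3100}) = 0.0903
P_3 = 1/(1+e^{1.7100}) = 0.1532
P_4 = 1/(1+e^{-0.1700}) = 0.5424
E[score] = 0.0752 + 0.0903 + 0.1532 + 0.5424 = 0.8610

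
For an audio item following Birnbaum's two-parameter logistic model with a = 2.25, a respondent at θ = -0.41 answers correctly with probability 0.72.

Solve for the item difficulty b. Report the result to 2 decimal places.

P(θ) = 1 / (1 + exp(−a(θ − b)))
logit(0.72) = ln(0.72/0.28) = 0.9445
b = θ − logit/(a) = -0.41 − 0.9445/2.2500 = -0.8298

-0.83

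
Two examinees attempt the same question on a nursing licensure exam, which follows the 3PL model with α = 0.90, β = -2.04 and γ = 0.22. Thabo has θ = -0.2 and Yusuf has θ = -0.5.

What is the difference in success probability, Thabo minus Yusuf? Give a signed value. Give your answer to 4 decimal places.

0.0310

P(θ) = γ + (1 − γ) · 1 / (1 + exp(−α(θ − β)))
P(Thabo) = 0.8750  [exponent 1.6560]
P(Yusuf) = 0.8440  [exponent 1.3860]
Difference = 0.8750 − 0.8440 = 0.0310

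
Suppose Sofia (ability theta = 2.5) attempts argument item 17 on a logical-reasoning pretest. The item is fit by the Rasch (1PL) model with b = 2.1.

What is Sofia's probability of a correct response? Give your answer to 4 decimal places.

P(theta) = 1 / (1 + exp(−(theta − b)))
Exponent: (2.5 − 2.1) = 0.4000
1/(1 + e^{-0.4000}) = 0.5987
P = 0.5987

0.5987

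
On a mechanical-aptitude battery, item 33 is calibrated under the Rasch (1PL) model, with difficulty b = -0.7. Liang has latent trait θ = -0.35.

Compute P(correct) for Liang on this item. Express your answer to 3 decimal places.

0.587

P(θ) = 1 / (1 + exp(−(θ − b)))
Exponent: (-0.35 − (-0.7)) = 0.3500
1/(1 + e^{-0.3500}) = 0.5866
P = 0.5866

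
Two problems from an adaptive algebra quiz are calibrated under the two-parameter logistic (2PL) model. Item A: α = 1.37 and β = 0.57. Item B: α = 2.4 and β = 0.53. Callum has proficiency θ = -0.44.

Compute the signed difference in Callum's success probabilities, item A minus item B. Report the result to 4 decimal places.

0.1116

P(θ) = 1 / (1 + exp(−α(θ − β)))
P_A = 0.2004
P_B = 0.0888
P_A − P_B = 0.1116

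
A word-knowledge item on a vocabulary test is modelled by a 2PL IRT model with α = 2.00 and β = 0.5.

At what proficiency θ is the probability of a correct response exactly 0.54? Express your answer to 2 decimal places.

0.58

P(θ) = 1 / (1 + exp(−α(θ − β)))
logit = ln(0.5400/0.4600) = 0.1603
θ = β + logit/(α) = 0.5 + 0.1603/2.0000 = 0.5802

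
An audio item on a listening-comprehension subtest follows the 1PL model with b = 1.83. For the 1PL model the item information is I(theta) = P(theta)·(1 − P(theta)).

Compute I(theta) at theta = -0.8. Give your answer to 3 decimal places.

P = 1/(1+e^{2.6300}) = 0.0672
P(1−P) = 0.0672 × 0.9328 = 0.0627
I = P(1−P) = 0.06271

0.063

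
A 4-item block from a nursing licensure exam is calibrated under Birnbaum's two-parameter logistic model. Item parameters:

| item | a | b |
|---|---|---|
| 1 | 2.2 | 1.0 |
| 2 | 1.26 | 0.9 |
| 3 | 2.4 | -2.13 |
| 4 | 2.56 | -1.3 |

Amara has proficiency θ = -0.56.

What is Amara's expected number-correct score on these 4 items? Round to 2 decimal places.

2.02

P(θ) = 1 / (1 + exp(−a(θ − b)))
P_1 = 1/(1+e^{3.4320}) = 0.0313
P_2 = 1/(1+e^{1.8396}) = 0.1371
P_3 = 1/(1+e^{-3.7680}) = 0.9774
P_4 = 1/(1+e^{-1.8944}) = 0.8693
E[score] = 0.0313 + 0.1371 + 0.9774 + 0.8693 = 2.0151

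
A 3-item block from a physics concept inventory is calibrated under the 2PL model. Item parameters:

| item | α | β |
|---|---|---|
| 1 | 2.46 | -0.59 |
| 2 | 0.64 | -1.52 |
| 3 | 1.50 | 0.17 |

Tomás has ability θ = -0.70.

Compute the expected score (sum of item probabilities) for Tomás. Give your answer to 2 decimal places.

P(θ) = 1 / (1 + exp(−α(θ − β)))
P_1 = 1/(1+e^{0.2706}) = 0.4328
P_2 = 1/(1+e^{-0.5248}) = 0.6283
P_3 = 1/(1+e^{1.3050}) = 0.2133
E[score] = 0.4328 + 0.6283 + 0.2133 = 1.2744

1.27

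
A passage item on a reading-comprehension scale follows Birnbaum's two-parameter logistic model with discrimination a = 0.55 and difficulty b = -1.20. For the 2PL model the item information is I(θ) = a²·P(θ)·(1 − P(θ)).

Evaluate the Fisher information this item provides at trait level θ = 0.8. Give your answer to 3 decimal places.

0.057

P = 1/(1+e^{-1.1000}) = 0.7503
P(1−P) = 0.7503 × 0.2497 = 0.1874
I = a² × P(1−P) = 0.55² × 0.1874 = 0.05668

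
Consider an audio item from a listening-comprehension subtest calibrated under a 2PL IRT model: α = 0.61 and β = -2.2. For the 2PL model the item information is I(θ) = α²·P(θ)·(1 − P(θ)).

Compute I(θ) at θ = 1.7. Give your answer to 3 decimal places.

P = 1/(1+e^{-2.3790}) = 0.9152
P(1−P) = 0.9152 × 0.0848 = 0.0776
I = α² × P(1−P) = 0.61² × 0.0776 = 0.02887

0.029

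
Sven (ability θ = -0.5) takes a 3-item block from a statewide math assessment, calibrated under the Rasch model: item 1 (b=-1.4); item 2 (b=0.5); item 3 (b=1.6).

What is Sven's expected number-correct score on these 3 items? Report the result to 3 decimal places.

P(θ) = 1 / (1 + exp(−(θ − b)))
P_1 = 1/(1+e^{-0.9000}) = 0.7109
P_2 = 1/(1+e^{1.0000}) = 0.2689
P_3 = 1/(1+e^{2.1000}) = 0.1091
E[score] = 0.7109 + 0.2689 + 0.1091 = 1.0890

1.089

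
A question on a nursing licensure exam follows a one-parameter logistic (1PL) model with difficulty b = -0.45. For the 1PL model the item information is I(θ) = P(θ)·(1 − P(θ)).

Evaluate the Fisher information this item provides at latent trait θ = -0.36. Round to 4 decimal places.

P = 1/(1+e^{-0.0900}) = 0.5225
P(1−P) = 0.5225 × 0.4775 = 0.2495
I = P(1−P) = 0.24949

0.2495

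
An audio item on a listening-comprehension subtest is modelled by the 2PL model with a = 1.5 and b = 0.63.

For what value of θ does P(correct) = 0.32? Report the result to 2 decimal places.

P(θ) = 1 / (1 + exp(−a(θ − b)))
logit = ln(0.3200/0.6800) = -0.7538
θ = b + logit/(a) = 0.63 + (-0.7538)/1.5000 = 0.1275

0.13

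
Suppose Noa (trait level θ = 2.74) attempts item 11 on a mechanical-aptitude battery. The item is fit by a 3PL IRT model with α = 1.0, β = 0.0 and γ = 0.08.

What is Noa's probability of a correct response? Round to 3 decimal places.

P(θ) = γ + (1 − γ) · 1 / (1 + exp(−α(θ − β)))
Exponent: 1.0 × (2.74 − 0.0) = 2.7400
1/(1 + e^{-2.7400}) = 0.9393
P = 0.08 + 0.92 × 0.9393 = 0.9442

0.944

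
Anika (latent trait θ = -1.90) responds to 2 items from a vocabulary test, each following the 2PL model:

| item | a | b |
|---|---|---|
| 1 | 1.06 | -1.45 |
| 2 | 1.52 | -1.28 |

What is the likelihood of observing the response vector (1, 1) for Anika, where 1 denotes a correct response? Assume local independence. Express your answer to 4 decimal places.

0.1074

P(θ) = 1 / (1 + exp(−a(θ − b)))
P_1 = 1/(1+e^{0.4770}) = 0.3830
P_2 = 1/(1+e^{0.9424}) = 0.2804
L = P_1 × P_2 = 0.3830 × 0.2804 = 0.10739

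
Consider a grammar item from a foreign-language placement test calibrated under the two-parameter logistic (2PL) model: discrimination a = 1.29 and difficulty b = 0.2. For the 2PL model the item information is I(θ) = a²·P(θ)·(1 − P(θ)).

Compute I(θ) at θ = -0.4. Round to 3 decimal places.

0.359

P = 1/(1+e^{0.7740}) = 0.3156
P(1−P) = 0.3156 × 0.6844 = 0.2160
I = a² × P(1−P) = 1.29² × 0.2160 = 0.35945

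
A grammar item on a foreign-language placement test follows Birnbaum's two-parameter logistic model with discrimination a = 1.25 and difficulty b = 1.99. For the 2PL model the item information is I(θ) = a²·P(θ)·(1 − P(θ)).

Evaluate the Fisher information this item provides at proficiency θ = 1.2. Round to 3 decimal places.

P = 1/(1+e^{0.9875}) = 0.2714
P(1−P) = 0.2714 × 0.7286 = 0.1977
I = a² × P(1−P) = 1.25² × 0.1977 = 0.30898

0.309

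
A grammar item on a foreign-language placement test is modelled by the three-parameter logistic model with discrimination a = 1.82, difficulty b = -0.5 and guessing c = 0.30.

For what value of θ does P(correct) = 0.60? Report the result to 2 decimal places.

P(θ) = c + (1 − c) · 1 / (1 + exp(−a(θ − b)))
Remove guessing floor: (0.60 − 0.30)/(1 − 0.30) = 0.4286
logit = ln(0.4286/0.5714) = -0.2877
θ = b + logit/(a) = -0.5 + (-0.2877)/1.8200 = -0.6581

-0.66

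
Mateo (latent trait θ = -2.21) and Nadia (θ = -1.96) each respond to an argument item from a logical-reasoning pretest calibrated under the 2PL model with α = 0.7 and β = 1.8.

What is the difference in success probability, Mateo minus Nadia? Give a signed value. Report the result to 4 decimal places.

-0.0102

P(θ) = 1 / (1 + exp(−α(θ − β)))
P(Mateo) = 0.0569  [exponent -2.8070]
P(Nadia) = 0.0671  [exponent -2.6320]
Difference = 0.0569 − 0.0671 = -0.0102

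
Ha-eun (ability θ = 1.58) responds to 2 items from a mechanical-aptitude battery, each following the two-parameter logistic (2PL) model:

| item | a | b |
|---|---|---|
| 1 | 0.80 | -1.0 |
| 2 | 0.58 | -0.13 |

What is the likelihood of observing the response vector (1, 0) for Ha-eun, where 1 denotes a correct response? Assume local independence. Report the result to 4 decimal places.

P(θ) = 1 / (1 + exp(−a(θ − b)))
P_1 = 1/(1+e^{-2.0640}) = 0.8874
P_2 = 1/(1+e^{-0.9918}) = 0.7294
L = P_1 × (1−P_2) = 0.8874 × 0.2706 = 0.24008

0.2401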